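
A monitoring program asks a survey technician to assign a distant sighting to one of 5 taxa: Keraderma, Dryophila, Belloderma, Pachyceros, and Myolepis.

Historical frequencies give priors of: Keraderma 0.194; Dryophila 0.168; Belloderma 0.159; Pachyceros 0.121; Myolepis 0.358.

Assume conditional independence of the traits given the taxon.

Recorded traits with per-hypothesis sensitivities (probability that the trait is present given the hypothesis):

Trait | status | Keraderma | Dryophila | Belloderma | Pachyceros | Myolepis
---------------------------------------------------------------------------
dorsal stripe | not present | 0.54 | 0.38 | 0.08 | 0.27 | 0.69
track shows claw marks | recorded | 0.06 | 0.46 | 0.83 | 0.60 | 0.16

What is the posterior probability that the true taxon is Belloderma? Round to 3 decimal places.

0.495

By Bayes' rule with conditional independence, the unnormalized weight for each hypothesis is prior × ∏ likelihoods (using 1 − P(present | H) for each absent trait):
  Keraderma: 0.194 × (1 − 0.54) × 0.06 = 0.0053544
  Dryophila: 0.168 × (1 − 0.38) × 0.46 = 0.047914
  Belloderma: 0.159 × (1 − 0.08) × 0.83 = 0.12141
  Pachyceros: 0.121 × (1 − 0.27) × 0.60 = 0.052998
  Myolepis: 0.358 × (1 − 0.69) × 0.16 = 0.017757
The unnormalized weights sum to 0.24544.
P(Belloderma | evidence) = 0.12141 / 0.24544 ≈ 0.495.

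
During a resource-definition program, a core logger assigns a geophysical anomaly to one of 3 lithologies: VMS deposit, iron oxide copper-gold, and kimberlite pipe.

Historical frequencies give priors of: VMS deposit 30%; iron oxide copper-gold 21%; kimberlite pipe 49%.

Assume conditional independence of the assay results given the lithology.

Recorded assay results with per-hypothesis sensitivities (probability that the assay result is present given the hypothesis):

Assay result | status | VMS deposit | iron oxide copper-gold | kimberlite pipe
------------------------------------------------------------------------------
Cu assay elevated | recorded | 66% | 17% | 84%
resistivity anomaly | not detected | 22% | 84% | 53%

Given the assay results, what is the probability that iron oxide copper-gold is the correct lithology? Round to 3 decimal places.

0.016

By Bayes' rule with conditional independence, the unnormalized weight for each hypothesis is prior × ∏ likelihoods (using 1 − P(present | H) for each absent assay result):
  VMS deposit: 0.30 × 0.66 × (1 − 0.22) = 0.15444
  iron oxide copper-gold: 0.21 × 0.17 × (1 − 0.84) = 0.005712
  kimberlite pipe: 0.49 × 0.84 × (1 − 0.53) = 0.19345
The unnormalized weights sum to 0.3536.
P(iron oxide copper-gold | evidence) = 0.005712 / 0.3536 ≈ 0.016.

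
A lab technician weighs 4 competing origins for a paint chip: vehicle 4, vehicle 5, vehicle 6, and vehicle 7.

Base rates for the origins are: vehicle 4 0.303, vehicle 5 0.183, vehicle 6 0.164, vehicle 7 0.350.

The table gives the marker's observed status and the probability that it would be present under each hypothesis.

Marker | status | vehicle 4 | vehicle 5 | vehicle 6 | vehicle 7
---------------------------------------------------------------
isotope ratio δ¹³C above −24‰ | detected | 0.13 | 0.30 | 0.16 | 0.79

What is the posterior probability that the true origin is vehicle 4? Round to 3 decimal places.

0.099

By Bayes' rule, the unnormalized weight for each hypothesis is prior × likelihood:
  vehicle 4: 0.303 × 0.13 = 0.03939
  vehicle 5: 0.183 × 0.30 = 0.0549
  vehicle 6: 0.164 × 0.16 = 0.02624
  vehicle 7: 0.350 × 0.79 = 0.2765
The unnormalized weights sum to 0.39703.
P(vehicle 4 | evidence) = 0.03939 / 0.39703 ≈ 0.099.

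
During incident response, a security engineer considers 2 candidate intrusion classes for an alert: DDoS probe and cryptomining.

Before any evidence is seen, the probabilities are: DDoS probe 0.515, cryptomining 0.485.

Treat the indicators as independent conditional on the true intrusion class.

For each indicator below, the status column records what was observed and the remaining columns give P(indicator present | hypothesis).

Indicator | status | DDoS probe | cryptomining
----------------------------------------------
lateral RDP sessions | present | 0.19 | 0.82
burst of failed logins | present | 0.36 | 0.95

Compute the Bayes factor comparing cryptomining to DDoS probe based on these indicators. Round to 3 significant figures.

11.4

Joint likelihood of the indicator pattern under each hypothesis:
  cryptomining: 0.82 × 0.95 = 0.779
  DDoS probe: 0.19 × 0.36 = 0.0684
Bayes factor = 0.779 / 0.0684 ≈ 11.4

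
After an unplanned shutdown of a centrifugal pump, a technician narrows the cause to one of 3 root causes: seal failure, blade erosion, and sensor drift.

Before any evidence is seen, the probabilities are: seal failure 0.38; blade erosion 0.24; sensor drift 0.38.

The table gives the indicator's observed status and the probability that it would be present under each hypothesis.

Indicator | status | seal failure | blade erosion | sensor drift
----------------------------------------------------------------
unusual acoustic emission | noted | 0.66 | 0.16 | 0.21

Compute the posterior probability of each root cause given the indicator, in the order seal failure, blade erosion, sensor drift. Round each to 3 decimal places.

0.680, 0.104, 0.216

By Bayes' rule, the unnormalized weight for each hypothesis is prior × likelihood:
  seal failure: 0.38 × 0.66 = 0.2508
  blade erosion: 0.24 × 0.16 = 0.0384
  sensor drift: 0.38 × 0.21 = 0.0798
The unnormalized weights sum to 0.369.
P(seal failure | evidence) = 0.2508 / 0.369 ≈ 0.680
P(blade erosion | evidence) = 0.0384 / 0.369 ≈ 0.104
P(sensor drift | evidence) = 0.0798 / 0.369 ≈ 0.216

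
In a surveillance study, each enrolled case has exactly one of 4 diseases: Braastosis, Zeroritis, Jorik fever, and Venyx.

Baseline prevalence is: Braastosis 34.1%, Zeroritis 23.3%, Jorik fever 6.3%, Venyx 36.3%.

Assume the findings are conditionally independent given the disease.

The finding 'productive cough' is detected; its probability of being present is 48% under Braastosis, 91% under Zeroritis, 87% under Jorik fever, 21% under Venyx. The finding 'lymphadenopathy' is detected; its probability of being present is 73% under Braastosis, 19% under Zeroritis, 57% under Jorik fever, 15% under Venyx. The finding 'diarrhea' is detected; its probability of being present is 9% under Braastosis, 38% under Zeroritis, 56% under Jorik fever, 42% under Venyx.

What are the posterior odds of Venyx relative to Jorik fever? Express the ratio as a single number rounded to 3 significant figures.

0.275

The normalizing constant cancels in an odds ratio, so compute prior × likelihood for the two hypotheses only:
  Venyx: 0.363 × 0.21 × 0.15 × 0.42 = 0.0048025
  Jorik fever: 0.063 × 0.87 × 0.57 × 0.56 = 0.017495
Odds(Venyx : Jorik fever) = 0.0048025 / 0.017495 ≈ 0.275.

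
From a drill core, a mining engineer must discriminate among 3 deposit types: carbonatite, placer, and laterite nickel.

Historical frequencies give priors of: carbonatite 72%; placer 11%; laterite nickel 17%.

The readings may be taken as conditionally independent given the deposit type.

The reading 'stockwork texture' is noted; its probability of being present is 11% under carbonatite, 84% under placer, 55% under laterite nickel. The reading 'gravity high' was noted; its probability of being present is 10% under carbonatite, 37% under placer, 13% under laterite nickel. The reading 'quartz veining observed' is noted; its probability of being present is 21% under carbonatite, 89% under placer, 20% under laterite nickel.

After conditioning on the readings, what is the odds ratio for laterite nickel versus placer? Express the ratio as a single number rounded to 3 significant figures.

0.0799

The normalizing constant cancels in an odds ratio, so compute prior × likelihood for the two hypotheses only:
  laterite nickel: 0.17 × 0.55 × 0.13 × 0.20 = 0.002431
  placer: 0.11 × 0.84 × 0.37 × 0.89 = 0.030427
Odds(laterite nickel : placer) = 0.002431 / 0.030427 ≈ 0.0799.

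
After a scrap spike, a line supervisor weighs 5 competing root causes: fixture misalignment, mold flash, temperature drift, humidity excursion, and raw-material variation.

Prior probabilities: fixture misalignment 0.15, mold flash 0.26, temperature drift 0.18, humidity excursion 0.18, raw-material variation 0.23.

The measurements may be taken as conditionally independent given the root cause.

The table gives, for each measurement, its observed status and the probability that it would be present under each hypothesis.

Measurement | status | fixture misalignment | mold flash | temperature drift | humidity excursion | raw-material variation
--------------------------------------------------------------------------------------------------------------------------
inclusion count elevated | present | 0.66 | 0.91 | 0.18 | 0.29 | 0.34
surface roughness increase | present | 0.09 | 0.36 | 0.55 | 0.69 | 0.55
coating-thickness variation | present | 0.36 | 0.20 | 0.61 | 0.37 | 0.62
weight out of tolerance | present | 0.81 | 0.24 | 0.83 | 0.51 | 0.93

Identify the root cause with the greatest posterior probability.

raw-material variation

Multiply each prior by the joint likelihood of the measurement pattern:
  fixture misalignment: 0.15 × 0.66 × 0.09 × 0.36 × 0.81 = 0.0025982
  mold flash: 0.26 × 0.91 × 0.36 × 0.20 × 0.24 = 0.0040884
  temperature drift: 0.18 × 0.18 × 0.55 × 0.61 × 0.83 = 0.0090223
  humidity excursion: 0.18 × 0.29 × 0.69 × 0.37 × 0.51 = 0.0067966
  raw-material variation: 0.23 × 0.34 × 0.55 × 0.62 × 0.93 = 0.0248
Normalizing constant Z = 0.0025982 + 0.0040884 + 0.0090223 + 0.0067966 + 0.0248 = 0.047305.
P(fixture misalignment | evidence) ≈ 0.0025982 / 0.047305 ≈ 0.055
P(mold flash | evidence) ≈ 0.0040884 / 0.047305 ≈ 0.086
P(temperature drift | evidence) ≈ 0.0090223 / 0.047305 ≈ 0.191
P(humidity excursion | evidence) ≈ 0.0067966 / 0.047305 ≈ 0.144
P(raw-material variation | evidence) ≈ 0.0248 / 0.047305 ≈ 0.524
The largest is 0.524, so raw-material variation is most probable.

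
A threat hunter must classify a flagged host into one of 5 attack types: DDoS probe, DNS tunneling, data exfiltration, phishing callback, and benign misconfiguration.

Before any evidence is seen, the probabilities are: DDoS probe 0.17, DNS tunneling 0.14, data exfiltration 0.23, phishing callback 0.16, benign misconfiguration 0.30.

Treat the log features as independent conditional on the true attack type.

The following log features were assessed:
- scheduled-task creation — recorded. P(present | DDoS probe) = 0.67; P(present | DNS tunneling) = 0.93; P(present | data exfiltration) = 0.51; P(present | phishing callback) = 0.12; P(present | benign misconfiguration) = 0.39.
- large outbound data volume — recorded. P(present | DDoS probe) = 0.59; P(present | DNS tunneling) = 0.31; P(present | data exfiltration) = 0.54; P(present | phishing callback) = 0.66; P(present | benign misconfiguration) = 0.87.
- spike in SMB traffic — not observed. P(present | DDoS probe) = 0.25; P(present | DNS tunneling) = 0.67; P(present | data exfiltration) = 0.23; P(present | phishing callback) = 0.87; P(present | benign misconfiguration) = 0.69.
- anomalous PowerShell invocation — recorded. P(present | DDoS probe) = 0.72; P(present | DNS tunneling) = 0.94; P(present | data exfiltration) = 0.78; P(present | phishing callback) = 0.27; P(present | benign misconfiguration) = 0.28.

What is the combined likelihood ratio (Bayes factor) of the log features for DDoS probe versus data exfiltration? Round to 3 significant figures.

Take the product of per-log feature likelihoods under each hypothesis (using 1 − P(present | H) for each absent log feature), then divide.
  DDoS probe: 0.67 × 0.59 × (1 − 0.25) × 0.72 = 0.21346
  data exfiltration: 0.51 × 0.54 × (1 − 0.23) × 0.78 = 0.16541
Bayes factor = 0.21346 / 0.16541 ≈ 1.29

1.29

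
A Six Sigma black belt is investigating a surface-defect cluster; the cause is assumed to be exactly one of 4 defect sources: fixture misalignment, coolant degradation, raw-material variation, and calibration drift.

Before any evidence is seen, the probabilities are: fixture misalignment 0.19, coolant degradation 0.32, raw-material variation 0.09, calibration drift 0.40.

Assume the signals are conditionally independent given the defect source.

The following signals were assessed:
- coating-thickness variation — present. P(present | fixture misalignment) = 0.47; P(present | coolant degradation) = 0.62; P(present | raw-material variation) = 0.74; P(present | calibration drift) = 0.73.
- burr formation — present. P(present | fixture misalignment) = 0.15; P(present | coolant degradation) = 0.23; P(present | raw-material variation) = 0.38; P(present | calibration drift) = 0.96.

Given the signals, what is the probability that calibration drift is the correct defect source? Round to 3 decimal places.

0.769

For each hypothesis, the unnormalized posterior weight is prior × product of the signal likelihoods:
  fixture misalignment: 0.19 × 0.47 × 0.15 = 0.013395
  coolant degradation: 0.32 × 0.62 × 0.23 = 0.045632
  raw-material variation: 0.09 × 0.74 × 0.38 = 0.025308
  calibration drift: 0.40 × 0.73 × 0.96 = 0.28032
Marginal likelihood of the evidence = 0.36465.
P(calibration drift | evidence) = 0.28032 / 0.36465 ≈ 0.769.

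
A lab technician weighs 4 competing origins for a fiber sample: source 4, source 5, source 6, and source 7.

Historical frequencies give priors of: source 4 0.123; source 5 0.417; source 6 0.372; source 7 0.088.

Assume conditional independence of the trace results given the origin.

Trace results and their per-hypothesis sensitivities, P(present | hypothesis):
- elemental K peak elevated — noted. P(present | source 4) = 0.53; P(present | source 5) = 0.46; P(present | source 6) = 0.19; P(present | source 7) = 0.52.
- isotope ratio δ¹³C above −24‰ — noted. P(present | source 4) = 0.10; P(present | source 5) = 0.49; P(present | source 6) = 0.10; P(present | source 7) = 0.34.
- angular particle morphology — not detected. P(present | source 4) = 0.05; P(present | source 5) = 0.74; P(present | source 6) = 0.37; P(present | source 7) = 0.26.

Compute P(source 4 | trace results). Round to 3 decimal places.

Multiply each prior by the joint likelihood of the trace result pattern (using 1 − P(present | H) for each absent trace result):
  source 4: 0.123 × 0.53 × 0.10 × (1 − 0.05) = 0.0061931
  source 5: 0.417 × 0.46 × 0.49 × (1 − 0.74) = 0.024438
  source 6: 0.372 × 0.19 × 0.10 × (1 − 0.37) = 0.0044528
  source 7: 0.088 × 0.52 × 0.34 × (1 − 0.26) = 0.011513
Marginal likelihood of the evidence = 0.046597.
P(source 4 | evidence) = 0.0061931 / 0.046597 ≈ 0.133.

0.133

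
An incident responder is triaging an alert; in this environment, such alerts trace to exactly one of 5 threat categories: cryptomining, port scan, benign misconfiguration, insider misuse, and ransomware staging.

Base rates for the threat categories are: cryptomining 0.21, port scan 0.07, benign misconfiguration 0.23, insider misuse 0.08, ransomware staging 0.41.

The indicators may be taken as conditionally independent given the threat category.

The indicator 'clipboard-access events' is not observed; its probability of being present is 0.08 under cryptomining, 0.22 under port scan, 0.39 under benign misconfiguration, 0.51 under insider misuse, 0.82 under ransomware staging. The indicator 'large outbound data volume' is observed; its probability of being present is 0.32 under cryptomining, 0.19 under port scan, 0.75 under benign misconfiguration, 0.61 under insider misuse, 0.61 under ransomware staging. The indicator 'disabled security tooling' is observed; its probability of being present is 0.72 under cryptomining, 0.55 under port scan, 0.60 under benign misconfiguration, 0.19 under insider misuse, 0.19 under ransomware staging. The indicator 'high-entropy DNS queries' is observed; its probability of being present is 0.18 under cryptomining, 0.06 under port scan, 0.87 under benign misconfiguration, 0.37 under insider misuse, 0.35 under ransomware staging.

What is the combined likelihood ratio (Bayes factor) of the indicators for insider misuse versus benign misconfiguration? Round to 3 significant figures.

0.0880

The Bayes factor is the ratio of the joint likelihoods of the indicator pattern under the two hypotheses (using 1 − P(present | H) for each absent indicator).
  insider misuse: (1 − 0.51) × 0.61 × 0.19 × 0.37 = 0.021013
  benign misconfiguration: (1 − 0.39) × 0.75 × 0.60 × 0.87 = 0.23882
Bayes factor = 0.021013 / 0.23882 ≈ 0.0880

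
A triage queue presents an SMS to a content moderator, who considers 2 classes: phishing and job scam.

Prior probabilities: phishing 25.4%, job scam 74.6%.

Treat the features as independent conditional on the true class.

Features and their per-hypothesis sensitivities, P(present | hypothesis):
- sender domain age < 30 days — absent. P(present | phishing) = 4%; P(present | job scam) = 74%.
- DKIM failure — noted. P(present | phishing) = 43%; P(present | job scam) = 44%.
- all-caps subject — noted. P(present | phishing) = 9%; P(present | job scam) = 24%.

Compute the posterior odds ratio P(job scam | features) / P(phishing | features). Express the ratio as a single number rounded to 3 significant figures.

2.17

Unnormalized posterior weight (prior times the feature likelihoods) for each of the two hypotheses (using 1 − P(present | H) for each absent feature):
  job scam: 0.746 × (1 − 0.74) × 0.44 × 0.24 = 0.020482
  phishing: 0.254 × (1 − 0.04) × 0.43 × 0.09 = 0.0094366
Odds(job scam : phishing) = 0.020482 / 0.0094366 ≈ 2.17.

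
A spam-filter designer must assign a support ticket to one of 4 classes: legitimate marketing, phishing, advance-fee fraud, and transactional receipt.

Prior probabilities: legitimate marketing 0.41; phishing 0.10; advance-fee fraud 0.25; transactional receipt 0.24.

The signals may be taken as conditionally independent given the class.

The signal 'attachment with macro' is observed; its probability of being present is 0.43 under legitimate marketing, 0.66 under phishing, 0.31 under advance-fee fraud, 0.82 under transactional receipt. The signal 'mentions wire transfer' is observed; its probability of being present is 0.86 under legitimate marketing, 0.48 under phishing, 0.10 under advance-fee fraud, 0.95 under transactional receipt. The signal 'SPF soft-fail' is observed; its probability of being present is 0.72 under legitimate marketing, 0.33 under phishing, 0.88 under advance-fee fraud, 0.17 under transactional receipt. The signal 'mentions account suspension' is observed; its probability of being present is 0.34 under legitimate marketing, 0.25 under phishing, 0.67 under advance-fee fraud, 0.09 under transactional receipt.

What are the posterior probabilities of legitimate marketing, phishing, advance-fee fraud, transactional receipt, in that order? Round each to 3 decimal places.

Multiply each prior by the joint likelihood of the signal pattern:
  legitimate marketing: 0.41 × 0.43 × 0.86 × 0.72 × 0.34 = 0.037116
  phishing: 0.10 × 0.66 × 0.48 × 0.33 × 0.25 = 0.0026136
  advance-fee fraud: 0.25 × 0.31 × 0.10 × 0.88 × 0.67 = 0.0045694
  transactional receipt: 0.24 × 0.82 × 0.95 × 0.17 × 0.09 = 0.0028605
Normalizing constant Z = 0.037116 + 0.0026136 + 0.0045694 + 0.0028605 = 0.04716.
P(legitimate marketing | evidence) = 0.037116 / 0.04716 ≈ 0.787
P(phishing | evidence) = 0.0026136 / 0.04716 ≈ 0.055
P(advance-fee fraud | evidence) = 0.0045694 / 0.04716 ≈ 0.097
P(transactional receipt | evidence) = 0.0028605 / 0.04716 ≈ 0.061

0.787, 0.055, 0.097, 0.061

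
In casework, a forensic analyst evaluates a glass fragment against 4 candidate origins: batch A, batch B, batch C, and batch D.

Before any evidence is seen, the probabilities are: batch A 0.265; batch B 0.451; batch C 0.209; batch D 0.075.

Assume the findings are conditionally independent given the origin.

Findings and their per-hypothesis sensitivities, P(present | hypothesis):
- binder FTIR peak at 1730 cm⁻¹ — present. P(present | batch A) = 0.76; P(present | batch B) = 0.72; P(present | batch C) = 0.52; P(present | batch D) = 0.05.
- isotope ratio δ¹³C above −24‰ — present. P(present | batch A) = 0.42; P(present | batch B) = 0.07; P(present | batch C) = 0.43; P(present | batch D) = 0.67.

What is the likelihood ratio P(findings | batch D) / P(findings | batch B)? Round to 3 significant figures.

Joint likelihood of the evidence pattern under each hypothesis:
  batch D: 0.05 × 0.67 = 0.0335
  batch B: 0.72 × 0.07 = 0.0504
Bayes factor = 0.0335 / 0.0504 ≈ 0.665

0.665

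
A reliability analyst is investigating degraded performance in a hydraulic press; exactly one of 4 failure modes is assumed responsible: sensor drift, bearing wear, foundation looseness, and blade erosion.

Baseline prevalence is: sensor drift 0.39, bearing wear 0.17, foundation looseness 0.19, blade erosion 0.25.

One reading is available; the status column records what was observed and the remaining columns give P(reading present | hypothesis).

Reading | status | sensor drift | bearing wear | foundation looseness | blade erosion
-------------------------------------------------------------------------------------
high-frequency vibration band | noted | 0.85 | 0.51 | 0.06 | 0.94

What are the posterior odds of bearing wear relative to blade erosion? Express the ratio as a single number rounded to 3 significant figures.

Posterior odds equal prior odds times the likelihood ratio; only the two competing hypotheses matter.
  bearing wear: 0.17 × 0.51 = 0.0867
  blade erosion: 0.25 × 0.94 = 0.235
Odds(bearing wear : blade erosion) = 0.0867 / 0.235 ≈ 0.369.

0.369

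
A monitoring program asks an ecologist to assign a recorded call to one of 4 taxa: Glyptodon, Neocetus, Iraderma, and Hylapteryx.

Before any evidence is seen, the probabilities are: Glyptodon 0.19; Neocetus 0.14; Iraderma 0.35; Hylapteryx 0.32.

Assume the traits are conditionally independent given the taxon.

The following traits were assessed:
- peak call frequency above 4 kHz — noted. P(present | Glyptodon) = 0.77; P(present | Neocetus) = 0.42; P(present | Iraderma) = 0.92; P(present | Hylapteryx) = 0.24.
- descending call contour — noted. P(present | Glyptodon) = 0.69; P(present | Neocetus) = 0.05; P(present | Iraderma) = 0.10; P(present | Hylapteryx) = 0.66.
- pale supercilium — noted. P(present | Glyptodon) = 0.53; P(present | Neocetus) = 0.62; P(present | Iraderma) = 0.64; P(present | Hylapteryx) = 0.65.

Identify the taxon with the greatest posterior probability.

For each hypothesis, the unnormalized posterior weight is prior × product of the trait likelihoods:
  Glyptodon: 0.19 × 0.77 × 0.69 × 0.53 = 0.053502
  Neocetus: 0.14 × 0.42 × 0.05 × 0.62 = 0.0018228
  Iraderma: 0.35 × 0.92 × 0.10 × 0.64 = 0.020608
  Hylapteryx: 0.32 × 0.24 × 0.66 × 0.65 = 0.032947
Normalizing constant Z = 0.053502 + 0.0018228 + 0.020608 + 0.032947 = 0.10888.
P(Glyptodon | evidence) ≈ 0.053502 / 0.10888 ≈ 0.491
P(Neocetus | evidence) ≈ 0.0018228 / 0.10888 ≈ 0.017
P(Iraderma | evidence) ≈ 0.020608 / 0.10888 ≈ 0.189
P(Hylapteryx | evidence) ≈ 0.032947 / 0.10888 ≈ 0.303
The largest is 0.491, so Glyptodon is most probable.

Glyptodon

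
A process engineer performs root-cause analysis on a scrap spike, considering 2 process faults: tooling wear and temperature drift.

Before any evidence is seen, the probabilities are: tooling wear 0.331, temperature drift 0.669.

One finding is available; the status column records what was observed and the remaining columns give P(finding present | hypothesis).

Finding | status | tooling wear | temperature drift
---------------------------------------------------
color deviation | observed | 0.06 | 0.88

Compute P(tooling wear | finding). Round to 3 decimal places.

0.033

By Bayes' rule, the unnormalized weight for each hypothesis is prior × likelihood:
  tooling wear: 0.331 × 0.06 = 0.01986
  temperature drift: 0.669 × 0.88 = 0.58872
Marginal likelihood of the evidence = 0.60858.
P(tooling wear | evidence) = 0.01986 / 0.60858 ≈ 0.033.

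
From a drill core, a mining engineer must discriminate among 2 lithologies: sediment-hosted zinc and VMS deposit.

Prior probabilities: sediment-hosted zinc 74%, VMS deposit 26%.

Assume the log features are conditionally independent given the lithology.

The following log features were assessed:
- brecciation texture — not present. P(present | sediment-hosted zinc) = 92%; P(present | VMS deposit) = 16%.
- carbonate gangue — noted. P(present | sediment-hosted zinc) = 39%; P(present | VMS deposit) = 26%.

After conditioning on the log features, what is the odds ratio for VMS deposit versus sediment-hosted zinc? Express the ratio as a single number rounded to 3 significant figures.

2.46

Unnormalized posterior weight (prior times the log feature likelihoods) for each of the two hypotheses (using 1 − P(present | H) for each absent log feature):
  VMS deposit: 0.26 × (1 − 0.16) × 0.26 = 0.056784
  sediment-hosted zinc: 0.74 × (1 − 0.92) × 0.39 = 0.023088
Odds(VMS deposit : sediment-hosted zinc) = 0.056784 / 0.023088 ≈ 2.46.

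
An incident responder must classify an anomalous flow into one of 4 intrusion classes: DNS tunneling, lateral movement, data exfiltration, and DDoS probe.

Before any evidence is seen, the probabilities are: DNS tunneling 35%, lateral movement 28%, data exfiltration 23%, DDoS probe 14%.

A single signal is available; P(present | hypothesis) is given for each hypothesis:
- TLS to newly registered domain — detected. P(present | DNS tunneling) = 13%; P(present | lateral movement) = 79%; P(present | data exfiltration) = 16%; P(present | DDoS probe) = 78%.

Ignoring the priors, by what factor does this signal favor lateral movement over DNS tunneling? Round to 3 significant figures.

6.08

Likelihood of this signal under each hypothesis:
  lateral movement: 0.79
  DNS tunneling: 0.13
Bayes factor = 0.79 / 0.13 ≈ 6.08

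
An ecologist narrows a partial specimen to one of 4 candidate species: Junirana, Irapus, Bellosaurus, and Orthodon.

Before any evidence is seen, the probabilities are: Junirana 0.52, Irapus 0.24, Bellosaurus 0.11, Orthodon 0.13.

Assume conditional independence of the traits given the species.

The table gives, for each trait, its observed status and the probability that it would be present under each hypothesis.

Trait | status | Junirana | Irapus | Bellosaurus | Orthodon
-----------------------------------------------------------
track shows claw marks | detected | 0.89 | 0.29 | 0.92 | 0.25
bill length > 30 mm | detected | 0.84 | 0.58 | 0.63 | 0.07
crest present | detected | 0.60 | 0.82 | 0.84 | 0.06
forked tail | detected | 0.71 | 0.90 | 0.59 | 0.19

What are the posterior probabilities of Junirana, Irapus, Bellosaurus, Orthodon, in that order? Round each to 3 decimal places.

0.729, 0.131, 0.139, 0.000

For each hypothesis, the unnormalized posterior weight is prior × product of the trait likelihoods:
  Junirana: 0.52 × 0.89 × 0.84 × 0.60 × 0.71 = 0.16561
  Irapus: 0.24 × 0.29 × 0.58 × 0.82 × 0.90 = 0.029792
  Bellosaurus: 0.11 × 0.92 × 0.63 × 0.84 × 0.59 = 0.031597
  Orthodon: 0.13 × 0.25 × 0.07 × 0.06 × 0.19 = 2.5935e-05
Marginal likelihood of the evidence = 0.22702.
P(Junirana | evidence) = 0.16561 / 0.22702 ≈ 0.729
P(Irapus | evidence) = 0.029792 / 0.22702 ≈ 0.131
P(Bellosaurus | evidence) = 0.031597 / 0.22702 ≈ 0.139
P(Orthodon | evidence) = 2.5935e-05 / 0.22702 ≈ 0.000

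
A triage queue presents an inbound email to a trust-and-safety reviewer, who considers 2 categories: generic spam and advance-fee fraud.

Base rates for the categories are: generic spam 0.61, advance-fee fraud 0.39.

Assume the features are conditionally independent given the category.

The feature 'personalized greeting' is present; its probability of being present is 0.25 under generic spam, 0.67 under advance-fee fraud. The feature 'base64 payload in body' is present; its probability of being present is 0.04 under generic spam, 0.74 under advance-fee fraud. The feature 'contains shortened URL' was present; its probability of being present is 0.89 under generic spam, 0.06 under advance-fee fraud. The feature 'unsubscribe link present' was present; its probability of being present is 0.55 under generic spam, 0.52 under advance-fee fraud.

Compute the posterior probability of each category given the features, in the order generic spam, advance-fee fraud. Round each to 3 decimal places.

0.331, 0.669

Multiply each prior by the joint likelihood of the feature pattern:
  generic spam: 0.61 × 0.25 × 0.04 × 0.89 × 0.55 = 0.002986
  advance-fee fraud: 0.39 × 0.67 × 0.74 × 0.06 × 0.52 = 0.0060329
The unnormalized weights sum to 0.0090188.
P(generic spam | evidence) = 0.002986 / 0.0090188 ≈ 0.331
P(advance-fee fraud | evidence) = 0.0060329 / 0.0090188 ≈ 0.669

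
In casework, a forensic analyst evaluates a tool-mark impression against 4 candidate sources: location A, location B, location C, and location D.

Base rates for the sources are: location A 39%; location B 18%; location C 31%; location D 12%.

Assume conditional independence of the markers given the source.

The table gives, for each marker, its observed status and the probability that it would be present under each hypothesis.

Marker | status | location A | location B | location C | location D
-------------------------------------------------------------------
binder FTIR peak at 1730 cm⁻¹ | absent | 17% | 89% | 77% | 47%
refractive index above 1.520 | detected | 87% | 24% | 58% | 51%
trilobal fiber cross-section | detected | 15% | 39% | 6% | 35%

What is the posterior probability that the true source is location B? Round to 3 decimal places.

For each hypothesis, the unnormalized posterior weight is prior × product of the marker likelihoods (using 1 − P(present | H) for each absent marker):
  location A: 0.39 × (1 − 0.17) × 0.87 × 0.15 = 0.042243
  location B: 0.18 × (1 − 0.89) × 0.24 × 0.39 = 0.0018533
  location C: 0.31 × (1 − 0.77) × 0.58 × 0.06 = 0.0024812
  location D: 0.12 × (1 − 0.47) × 0.51 × 0.35 = 0.011353
Marginal likelihood of the evidence = 0.05793.
P(location B | evidence) = 0.0018533 / 0.05793 ≈ 0.032.

0.032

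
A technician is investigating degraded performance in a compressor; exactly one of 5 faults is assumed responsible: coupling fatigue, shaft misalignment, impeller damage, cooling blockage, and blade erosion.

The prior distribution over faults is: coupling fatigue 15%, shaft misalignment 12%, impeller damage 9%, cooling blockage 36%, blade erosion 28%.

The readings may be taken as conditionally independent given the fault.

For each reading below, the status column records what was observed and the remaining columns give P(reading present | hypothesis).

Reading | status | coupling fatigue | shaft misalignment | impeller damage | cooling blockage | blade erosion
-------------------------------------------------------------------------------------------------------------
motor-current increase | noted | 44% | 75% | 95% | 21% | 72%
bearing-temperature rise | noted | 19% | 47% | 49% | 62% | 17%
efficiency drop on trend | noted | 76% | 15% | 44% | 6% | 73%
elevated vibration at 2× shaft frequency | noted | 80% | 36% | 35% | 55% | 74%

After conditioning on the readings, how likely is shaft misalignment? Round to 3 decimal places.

Multiply each prior by the joint likelihood of the reading pattern:
  coupling fatigue: 0.15 × 0.44 × 0.19 × 0.76 × 0.80 = 0.0076243
  shaft misalignment: 0.12 × 0.75 × 0.47 × 0.15 × 0.36 = 0.0022842
  impeller damage: 0.09 × 0.95 × 0.49 × 0.44 × 0.35 = 0.0064518
  cooling blockage: 0.36 × 0.21 × 0.62 × 0.06 × 0.55 = 0.0015468
  blade erosion: 0.28 × 0.72 × 0.17 × 0.73 × 0.74 = 0.018514
Marginal likelihood of the evidence = 0.036421.
P(shaft misalignment | evidence) = 0.0022842 / 0.036421 ≈ 0.063.

0.063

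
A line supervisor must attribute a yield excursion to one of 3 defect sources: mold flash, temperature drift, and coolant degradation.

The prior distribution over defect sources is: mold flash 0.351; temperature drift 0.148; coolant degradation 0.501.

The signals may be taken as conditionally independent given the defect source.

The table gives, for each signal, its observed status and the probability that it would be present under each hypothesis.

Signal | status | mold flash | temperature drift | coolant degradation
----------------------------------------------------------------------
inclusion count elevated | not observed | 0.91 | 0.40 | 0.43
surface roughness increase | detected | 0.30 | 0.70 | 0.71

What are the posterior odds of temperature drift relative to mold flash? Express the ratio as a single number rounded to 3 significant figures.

6.56

Unnormalized posterior weight (prior times the signal likelihoods) for each of the two hypotheses (using 1 − P(present | H) for each absent signal):
  temperature drift: 0.148 × (1 − 0.40) × 0.70 = 0.06216
  mold flash: 0.351 × (1 − 0.91) × 0.30 = 0.009477
Posterior odds = 0.06216 / 0.009477 ≈ 6.56.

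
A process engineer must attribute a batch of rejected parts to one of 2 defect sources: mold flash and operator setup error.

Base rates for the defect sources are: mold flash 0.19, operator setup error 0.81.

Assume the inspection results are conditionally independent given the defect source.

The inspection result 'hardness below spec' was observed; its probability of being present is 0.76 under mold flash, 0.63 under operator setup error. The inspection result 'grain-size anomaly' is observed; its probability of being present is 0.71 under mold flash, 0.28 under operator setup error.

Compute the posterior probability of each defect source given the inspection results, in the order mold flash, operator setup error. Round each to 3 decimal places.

0.418, 0.582

For each hypothesis, the unnormalized posterior weight is prior × product of the inspection result likelihoods:
  mold flash: 0.19 × 0.76 × 0.71 = 0.10252
  operator setup error: 0.81 × 0.63 × 0.28 = 0.14288
Normalizing constant Z = 0.10252 + 0.14288 = 0.24541.
P(mold flash | evidence) = 0.10252 / 0.24541 ≈ 0.418
P(operator setup error | evidence) = 0.14288 / 0.24541 ≈ 0.582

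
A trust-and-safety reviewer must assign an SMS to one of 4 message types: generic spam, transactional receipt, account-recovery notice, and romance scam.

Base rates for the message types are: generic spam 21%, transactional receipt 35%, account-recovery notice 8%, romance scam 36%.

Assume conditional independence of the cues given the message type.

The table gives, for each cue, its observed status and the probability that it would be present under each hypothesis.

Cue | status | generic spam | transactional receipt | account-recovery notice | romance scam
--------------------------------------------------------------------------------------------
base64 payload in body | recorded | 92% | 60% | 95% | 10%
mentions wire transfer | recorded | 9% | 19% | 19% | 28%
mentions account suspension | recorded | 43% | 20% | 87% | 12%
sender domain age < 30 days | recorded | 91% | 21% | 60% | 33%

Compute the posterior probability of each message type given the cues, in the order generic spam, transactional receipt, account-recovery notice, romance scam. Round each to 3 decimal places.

0.414, 0.102, 0.459, 0.024

By Bayes' rule with conditional independence, the unnormalized weight for each hypothesis is prior × ∏ likelihoods:
  generic spam: 0.21 × 0.92 × 0.09 × 0.43 × 0.91 = 0.0068039
  transactional receipt: 0.35 × 0.60 × 0.19 × 0.20 × 0.21 = 0.0016758
  account-recovery notice: 0.08 × 0.95 × 0.19 × 0.87 × 0.60 = 0.0075377
  romance scam: 0.36 × 0.10 × 0.28 × 0.12 × 0.33 = 0.00039917
Normalizing constant Z = 0.0068039 + 0.0016758 + 0.0075377 + 0.00039917 = 0.016417.
P(generic spam | evidence) = 0.0068039 / 0.016417 ≈ 0.414
P(transactional receipt | evidence) = 0.0016758 / 0.016417 ≈ 0.102
P(account-recovery notice | evidence) = 0.0075377 / 0.016417 ≈ 0.459
P(romance scam | evidence) = 0.00039917 / 0.016417 ≈ 0.024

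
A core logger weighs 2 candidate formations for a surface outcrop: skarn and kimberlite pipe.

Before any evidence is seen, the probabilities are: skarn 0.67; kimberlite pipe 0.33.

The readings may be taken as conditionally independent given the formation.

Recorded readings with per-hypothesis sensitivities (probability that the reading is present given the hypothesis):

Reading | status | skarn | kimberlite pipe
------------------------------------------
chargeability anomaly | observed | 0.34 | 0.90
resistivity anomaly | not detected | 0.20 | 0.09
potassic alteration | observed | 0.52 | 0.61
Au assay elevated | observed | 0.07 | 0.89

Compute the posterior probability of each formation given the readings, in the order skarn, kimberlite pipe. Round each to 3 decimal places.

For each hypothesis, the unnormalized posterior weight is prior × product of the reading likelihoods (using 1 − P(present | H) for each absent reading):
  skarn: 0.67 × 0.34 × (1 − 0.20) × 0.52 × 0.07 = 0.0066335
  kimberlite pipe: 0.33 × 0.90 × (1 − 0.09) × 0.61 × 0.89 = 0.14673
Normalizing constant Z = 0.0066335 + 0.14673 = 0.15336.
P(skarn | evidence) = 0.0066335 / 0.15336 ≈ 0.043
P(kimberlite pipe | evidence) = 0.14673 / 0.15336 ≈ 0.957

0.043, 0.957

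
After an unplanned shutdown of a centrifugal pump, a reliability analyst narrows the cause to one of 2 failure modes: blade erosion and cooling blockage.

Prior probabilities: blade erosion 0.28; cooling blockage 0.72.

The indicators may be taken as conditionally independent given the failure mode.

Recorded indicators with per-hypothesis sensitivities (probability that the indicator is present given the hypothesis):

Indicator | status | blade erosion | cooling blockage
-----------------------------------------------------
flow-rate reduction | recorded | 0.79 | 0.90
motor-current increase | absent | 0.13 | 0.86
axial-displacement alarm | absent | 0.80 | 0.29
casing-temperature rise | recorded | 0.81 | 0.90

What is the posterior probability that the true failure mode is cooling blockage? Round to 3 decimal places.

0.650

By Bayes' rule with conditional independence, the unnormalized weight for each hypothesis is prior × ∏ likelihoods (using 1 − P(present | H) for each absent indicator):
  blade erosion: 0.28 × 0.79 × (1 − 0.13) × (1 − 0.80) × 0.81 = 0.031176
  cooling blockage: 0.72 × 0.90 × (1 − 0.86) × (1 − 0.29) × 0.90 = 0.05797
Normalizing constant Z = 0.031176 + 0.05797 = 0.089146.
P(cooling blockage | evidence) = 0.05797 / 0.089146 ≈ 0.650.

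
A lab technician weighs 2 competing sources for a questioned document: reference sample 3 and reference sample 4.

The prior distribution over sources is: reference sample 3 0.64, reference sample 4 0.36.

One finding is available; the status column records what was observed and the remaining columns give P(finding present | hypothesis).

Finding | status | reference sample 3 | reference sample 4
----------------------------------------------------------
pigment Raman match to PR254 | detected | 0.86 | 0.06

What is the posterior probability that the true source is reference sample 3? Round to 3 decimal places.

0.962

For each hypothesis, the unnormalized posterior weight is prior × likelihood:
  reference sample 3: 0.64 × 0.86 = 0.5504
  reference sample 4: 0.36 × 0.06 = 0.0216
Marginal likelihood of the evidence = 0.572.
P(reference sample 3 | evidence) = 0.5504 / 0.572 ≈ 0.962.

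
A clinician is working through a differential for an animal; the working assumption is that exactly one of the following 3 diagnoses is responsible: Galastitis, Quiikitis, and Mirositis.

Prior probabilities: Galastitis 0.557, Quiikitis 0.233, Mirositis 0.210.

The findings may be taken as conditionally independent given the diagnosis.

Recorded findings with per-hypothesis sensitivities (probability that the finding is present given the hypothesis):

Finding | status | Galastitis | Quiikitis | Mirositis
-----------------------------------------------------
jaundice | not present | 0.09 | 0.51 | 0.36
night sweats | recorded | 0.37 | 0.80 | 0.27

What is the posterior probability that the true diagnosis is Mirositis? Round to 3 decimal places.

0.115

For each hypothesis, the unnormalized posterior weight is prior × product of the finding likelihoods (using 1 − P(present | H) for each absent finding):
  Galastitis: 0.557 × (1 − 0.09) × 0.37 = 0.18754
  Quiikitis: 0.233 × (1 − 0.51) × 0.80 = 0.091336
  Mirositis: 0.210 × (1 − 0.36) × 0.27 = 0.036288
Marginal likelihood of the evidence = 0.31517.
P(Mirositis | evidence) = 0.036288 / 0.31517 ≈ 0.115.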